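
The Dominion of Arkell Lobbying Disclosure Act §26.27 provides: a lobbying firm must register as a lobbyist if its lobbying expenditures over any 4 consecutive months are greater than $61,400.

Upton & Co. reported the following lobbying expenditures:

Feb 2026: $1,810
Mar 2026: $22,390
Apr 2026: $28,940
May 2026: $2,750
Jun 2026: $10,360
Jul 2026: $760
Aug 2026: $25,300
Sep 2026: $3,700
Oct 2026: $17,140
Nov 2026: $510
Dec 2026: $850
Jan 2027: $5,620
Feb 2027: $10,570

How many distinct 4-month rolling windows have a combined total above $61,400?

Feb 2026–May 2026: $1,810 + $22,390 + $28,940 + $2,750 = $55,890 (under)
Mar 2026–Jun 2026: $22,390 + $28,940 + $2,750 + $10,360 = $64,440 (over)
Apr 2026–Jul 2026: $28,940 + $2,750 + $10,360 + $760 = $42,810 (under)
May 2026–Aug 2026: $2,750 + $10,360 + $760 + $25,300 = $39,170 (under)
Jun 2026–Sep 2026: $10,360 + $760 + $25,300 + $3,700 = $40,120 (under)
Jul 2026–Oct 2026: $760 + $25,300 + $3,700 + $17,140 = $46,900 (under)
Aug 2026–Nov 2026: $25,300 + $3,700 + $17,140 + $510 = $46,650 (under)
Sep 2026–Dec 2026: $3,700 + $17,140 + $510 + $850 = $22,200 (under)
Oct 2026–Jan 2027: $17,140 + $510 + $850 + $5,620 = $24,120 (under)
Nov 2026–Feb 2027: $510 + $850 + $5,620 + $10,570 = $17,550 (under)
1 window exceeds the threshold.

1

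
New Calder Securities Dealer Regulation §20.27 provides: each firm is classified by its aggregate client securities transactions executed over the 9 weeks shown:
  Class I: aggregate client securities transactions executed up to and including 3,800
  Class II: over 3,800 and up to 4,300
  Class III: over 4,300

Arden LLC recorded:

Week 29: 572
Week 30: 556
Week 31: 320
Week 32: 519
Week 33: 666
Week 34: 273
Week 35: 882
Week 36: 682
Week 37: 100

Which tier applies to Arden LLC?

Class III

Aggregate client securities transactions executed: 572 + 556 + 320 + 519 + 666 + 273 + 882 + 682 + 100 = 4,570.
4,570 > 4,300, so Class III applies.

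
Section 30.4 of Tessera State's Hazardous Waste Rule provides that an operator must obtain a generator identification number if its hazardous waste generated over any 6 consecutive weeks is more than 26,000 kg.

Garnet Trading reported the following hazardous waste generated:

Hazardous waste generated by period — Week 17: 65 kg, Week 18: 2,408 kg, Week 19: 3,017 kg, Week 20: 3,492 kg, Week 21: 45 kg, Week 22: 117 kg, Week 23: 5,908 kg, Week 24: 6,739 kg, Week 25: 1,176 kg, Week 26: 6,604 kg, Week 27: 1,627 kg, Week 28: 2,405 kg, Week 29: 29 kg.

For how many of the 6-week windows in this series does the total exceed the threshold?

Week 17–Week 22: 65 kg + 2,408 kg + 3,017 kg + 3,492 kg + 45 kg + 117 kg = 9,144 kg (under)
Week 18–Week 23: 2,408 kg + 3,017 kg + 3,492 kg + 45 kg + 117 kg + 5,908 kg = 14,987 kg (under)
Week 19–Week 24: 3,017 kg + 3,492 kg + 45 kg + 117 kg + 5,908 kg + 6,739 kg = 19,318 kg (under)
Week 20–Week 25: 3,492 kg + 45 kg + 117 kg + 5,908 kg + 6,739 kg + 1,176 kg = 17,477 kg (under)
Week 21–Week 26: 45 kg + 117 kg + 5,908 kg + 6,739 kg + 1,176 kg + 6,604 kg = 20,589 kg (under)
Week 22–Week 27: 117 kg + 5,908 kg + 6,739 kg + 1,176 kg + 6,604 kg + 1,627 kg = 22,171 kg (under)
Week 23–Week 28: 5,908 kg + 6,739 kg + 1,176 kg + 6,604 kg + 1,627 kg + 2,405 kg = 24,459 kg (under)
Week 24–Week 29: 6,739 kg + 1,176 kg + 6,604 kg + 1,627 kg + 2,405 kg + 29 kg = 18,580 kg (under)
0 windows exceed the threshold.

0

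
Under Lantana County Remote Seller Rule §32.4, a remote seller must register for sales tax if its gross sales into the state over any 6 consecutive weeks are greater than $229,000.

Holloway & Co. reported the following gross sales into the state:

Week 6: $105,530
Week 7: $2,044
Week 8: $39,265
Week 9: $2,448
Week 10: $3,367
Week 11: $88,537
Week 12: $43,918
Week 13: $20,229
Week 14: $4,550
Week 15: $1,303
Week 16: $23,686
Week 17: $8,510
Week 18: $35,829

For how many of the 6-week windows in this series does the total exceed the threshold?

Week 6–Week 11: $105,530 + $2,044 + $39,265 + $2,448 + $3,367 + $88,537 = $241,191 (over)
Week 7–Week 12: $2,044 + $39,265 + $2,448 + $3,367 + $88,537 + $43,918 = $179,579 (under)
Week 8–Week 13: $39,265 + $2,448 + $3,367 + $88,537 + $43,918 + $20,229 = $197,764 (under)
Week 9–Week 14: $2,448 + $3,367 + $88,537 + $43,918 + $20,229 + $4,550 = $163,049 (under)
Week 10–Week 15: $3,367 + $88,537 + $43,918 + $20,229 + $4,550 + $1,303 = $161,904 (under)
Week 11–Week 16: $88,537 + $43,918 + $20,229 + $4,550 + $1,303 + $23,686 = $182,223 (under)
Week 12–Week 17: $43,918 + $20,229 + $4,550 + $1,303 + $23,686 + $8,510 = $102,196 (under)
Week 13–Week 18: $20,229 + $4,550 + $1,303 + $23,686 + $8,510 + $35,829 = $94,107 (under)
1 window exceeds the threshold.

1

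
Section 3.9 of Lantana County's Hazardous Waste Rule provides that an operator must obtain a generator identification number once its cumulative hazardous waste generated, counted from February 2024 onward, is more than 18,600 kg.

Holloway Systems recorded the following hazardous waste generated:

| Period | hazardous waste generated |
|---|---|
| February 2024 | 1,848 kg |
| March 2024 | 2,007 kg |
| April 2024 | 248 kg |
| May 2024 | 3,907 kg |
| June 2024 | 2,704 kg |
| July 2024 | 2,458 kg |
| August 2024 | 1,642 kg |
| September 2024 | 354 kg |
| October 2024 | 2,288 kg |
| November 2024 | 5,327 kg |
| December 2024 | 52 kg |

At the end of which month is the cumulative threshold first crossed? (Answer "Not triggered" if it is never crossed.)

November 2024

Through February 2024: 1,848 kg
Through March 2024: 3,855 kg
Through April 2024: 4,103 kg
Through May 2024: 8,010 kg
Through June 2024: 10,714 kg
Through July 2024: 13,172 kg
Through August 2024: 14,814 kg
Through September 2024: 15,168 kg
Through October 2024: 17,456 kg
Through November 2024: 22,783 kg ← exceeds threshold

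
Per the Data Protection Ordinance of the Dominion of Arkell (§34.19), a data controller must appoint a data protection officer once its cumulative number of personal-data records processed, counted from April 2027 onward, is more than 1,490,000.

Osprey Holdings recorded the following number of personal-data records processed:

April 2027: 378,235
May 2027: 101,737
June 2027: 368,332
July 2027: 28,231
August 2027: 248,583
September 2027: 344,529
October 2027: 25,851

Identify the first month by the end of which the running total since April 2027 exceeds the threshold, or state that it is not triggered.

Through April 2027: 378,235
Through May 2027: 479,972
Through June 2027: 848,304
Through July 2027: 876,535
Through August 2027: 1,125,118
Through September 2027: 1,469,647
Through October 2027: 1,495,498 ← exceeds threshold

October 2027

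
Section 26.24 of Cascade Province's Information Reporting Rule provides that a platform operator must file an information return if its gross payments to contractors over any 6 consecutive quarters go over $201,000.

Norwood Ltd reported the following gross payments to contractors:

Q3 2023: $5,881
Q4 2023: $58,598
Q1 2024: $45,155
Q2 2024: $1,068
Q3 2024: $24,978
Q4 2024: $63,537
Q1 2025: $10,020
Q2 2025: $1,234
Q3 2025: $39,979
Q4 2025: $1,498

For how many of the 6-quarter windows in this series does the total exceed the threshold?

Q3 2023–Q4 2024: $5,881 + $58,598 + $45,155 + $1,068 + $24,978 + $63,537 = $199,217 (under)
Q4 2023–Q1 2025: $58,598 + $45,155 + $1,068 + $24,978 + $63,537 + $10,020 = $203,356 (over)
Q1 2024–Q2 2025: $45,155 + $1,068 + $24,978 + $63,537 + $10,020 + $1,234 = $145,992 (under)
Q2 2024–Q3 2025: $1,068 + $24,978 + $63,537 + $10,020 + $1,234 + $39,979 = $140,816 (under)
Q3 2024–Q4 2025: $24,978 + $63,537 + $10,020 + $1,234 + $39,979 + $1,498 = $141,246 (under)
1 window exceeds the threshold.

1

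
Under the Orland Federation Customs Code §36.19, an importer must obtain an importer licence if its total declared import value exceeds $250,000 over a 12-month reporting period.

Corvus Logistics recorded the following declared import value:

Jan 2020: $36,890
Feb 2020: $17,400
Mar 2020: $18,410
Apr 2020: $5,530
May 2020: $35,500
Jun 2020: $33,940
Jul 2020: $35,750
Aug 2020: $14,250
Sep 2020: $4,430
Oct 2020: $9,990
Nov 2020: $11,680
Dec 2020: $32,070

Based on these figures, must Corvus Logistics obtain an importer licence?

Total declared import value: $36,890 + $17,400 + $18,410 + $5,530 + $35,500 + $33,940 + $35,750 + $14,250 + $4,430 + $9,990 + $11,680 + $32,070 = $255,840.
$255,840 > $250,000, so the threshold is exceeded.

Yes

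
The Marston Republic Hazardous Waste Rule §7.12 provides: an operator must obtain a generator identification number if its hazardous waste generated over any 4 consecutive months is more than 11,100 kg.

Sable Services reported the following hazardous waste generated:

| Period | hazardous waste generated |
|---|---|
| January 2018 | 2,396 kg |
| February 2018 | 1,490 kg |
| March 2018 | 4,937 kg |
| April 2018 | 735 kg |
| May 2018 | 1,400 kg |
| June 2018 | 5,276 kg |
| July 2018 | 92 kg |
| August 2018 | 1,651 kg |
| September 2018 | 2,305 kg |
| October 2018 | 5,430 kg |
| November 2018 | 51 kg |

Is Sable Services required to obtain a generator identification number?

January 2018–April 2018: 2,396 kg + 1,490 kg + 4,937 kg + 735 kg = 9,558 kg (under)
February 2018–May 2018: 1,490 kg + 4,937 kg + 735 kg + 1,400 kg = 8,562 kg (under)
March 2018–June 2018: 4,937 kg + 735 kg + 1,400 kg + 5,276 kg = 12,348 kg (over)
April 2018–July 2018: 735 kg + 1,400 kg + 5,276 kg + 92 kg = 7,503 kg (under)
May 2018–August 2018: 1,400 kg + 5,276 kg + 92 kg + 1,651 kg = 8,419 kg (under)
June 2018–September 2018: 5,276 kg + 92 kg + 1,651 kg + 2,305 kg = 9,324 kg (under)
July 2018–October 2018: 92 kg + 1,651 kg + 2,305 kg + 5,430 kg = 9,478 kg (under)
August 2018–November 2018: 1,651 kg + 2,305 kg + 5,430 kg + 51 kg = 9,437 kg (under)
At least one window exceeds 11,100 kg.

Yes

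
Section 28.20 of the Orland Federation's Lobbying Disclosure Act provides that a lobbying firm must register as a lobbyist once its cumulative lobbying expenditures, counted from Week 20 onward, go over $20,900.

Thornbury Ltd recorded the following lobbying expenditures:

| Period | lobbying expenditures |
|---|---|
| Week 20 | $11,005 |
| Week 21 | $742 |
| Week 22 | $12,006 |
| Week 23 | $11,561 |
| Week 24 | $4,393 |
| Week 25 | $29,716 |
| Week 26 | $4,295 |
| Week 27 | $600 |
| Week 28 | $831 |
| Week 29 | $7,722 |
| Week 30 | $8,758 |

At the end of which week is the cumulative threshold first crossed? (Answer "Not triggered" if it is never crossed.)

Week 22

Through Week 20: $11,005
Through Week 21: $11,747
Through Week 22: $23,753 ← exceeds threshold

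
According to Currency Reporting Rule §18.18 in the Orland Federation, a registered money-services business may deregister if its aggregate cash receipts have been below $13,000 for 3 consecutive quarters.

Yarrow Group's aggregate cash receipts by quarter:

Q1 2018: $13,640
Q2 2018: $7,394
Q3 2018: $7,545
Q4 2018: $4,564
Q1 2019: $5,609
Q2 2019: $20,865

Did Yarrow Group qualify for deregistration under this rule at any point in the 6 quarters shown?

Yes

Quarters below $13,000: Q2 2018, Q3 2018, Q4 2018, Q1 2019.
Longest run of consecutive quarters below the threshold: 4.
4 ≥ 3, so Yarrow Group became eligible.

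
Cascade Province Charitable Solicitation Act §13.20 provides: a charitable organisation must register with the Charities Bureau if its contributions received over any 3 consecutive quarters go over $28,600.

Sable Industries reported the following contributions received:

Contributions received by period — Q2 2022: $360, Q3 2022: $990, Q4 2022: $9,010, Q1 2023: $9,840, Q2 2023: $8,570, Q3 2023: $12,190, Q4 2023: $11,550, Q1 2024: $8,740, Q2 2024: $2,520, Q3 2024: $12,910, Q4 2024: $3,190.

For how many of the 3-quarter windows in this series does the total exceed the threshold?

Q2 2022–Q4 2022: $360 + $990 + $9,010 = $10,360 (under)
Q3 2022–Q1 2023: $990 + $9,010 + $9,840 = $19,840 (under)
Q4 2022–Q2 2023: $9,010 + $9,840 + $8,570 = $27,420 (under)
Q1 2023–Q3 2023: $9,840 + $8,570 + $12,190 = $30,600 (over)
Q2 2023–Q4 2023: $8,570 + $12,190 + $11,550 = $32,310 (over)
Q3 2023–Q1 2024: $12,190 + $11,550 + $8,740 = $32,480 (over)
Q4 2023–Q2 2024: $11,550 + $8,740 + $2,520 = $22,810 (under)
Q1 2024–Q3 2024: $8,740 + $2,520 + $12,910 = $24,170 (under)
Q2 2024–Q4 2024: $2,520 + $12,910 + $3,190 = $18,620 (under)
3 windows exceed the threshold.

3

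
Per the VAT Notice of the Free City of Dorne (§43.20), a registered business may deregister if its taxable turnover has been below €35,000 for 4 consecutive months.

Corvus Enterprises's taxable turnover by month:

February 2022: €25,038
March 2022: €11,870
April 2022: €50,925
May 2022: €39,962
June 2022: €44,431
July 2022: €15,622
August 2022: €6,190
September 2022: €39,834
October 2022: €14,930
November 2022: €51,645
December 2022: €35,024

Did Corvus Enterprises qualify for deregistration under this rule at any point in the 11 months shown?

Months below €35,000: February 2022, March 2022, July 2022, August 2022, October 2022.
Longest run of consecutive months below the threshold: 2.
2 < 4, so Corvus Enterprises never became eligible.

No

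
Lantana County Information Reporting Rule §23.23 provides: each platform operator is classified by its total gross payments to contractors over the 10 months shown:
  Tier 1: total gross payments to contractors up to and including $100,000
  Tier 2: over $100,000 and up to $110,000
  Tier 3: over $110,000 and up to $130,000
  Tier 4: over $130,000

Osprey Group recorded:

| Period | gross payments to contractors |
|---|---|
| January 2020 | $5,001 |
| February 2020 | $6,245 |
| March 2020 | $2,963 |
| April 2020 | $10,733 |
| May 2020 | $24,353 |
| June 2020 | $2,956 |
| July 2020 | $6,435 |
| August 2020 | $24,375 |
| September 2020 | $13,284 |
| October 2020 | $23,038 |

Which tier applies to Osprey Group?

Tier 3

Total gross payments to contractors: $5,001 + $6,245 + $2,963 + $10,733 + $24,353 + $2,956 + $6,435 + $24,375 + $13,284 + $23,038 = $119,383.
$110,000 < $119,383 ≤ $130,000, so Tier 3 applies.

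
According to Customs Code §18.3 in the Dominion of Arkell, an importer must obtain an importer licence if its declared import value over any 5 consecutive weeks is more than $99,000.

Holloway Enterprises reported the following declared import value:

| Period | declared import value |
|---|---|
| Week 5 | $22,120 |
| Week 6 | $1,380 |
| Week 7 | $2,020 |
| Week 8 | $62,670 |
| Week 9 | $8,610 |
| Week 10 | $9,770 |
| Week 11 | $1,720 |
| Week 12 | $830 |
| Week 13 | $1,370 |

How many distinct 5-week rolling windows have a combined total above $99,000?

Week 5–Week 9: $22,120 + $1,380 + $2,020 + $62,670 + $8,610 = $96,800 (under)
Week 6–Week 10: $1,380 + $2,020 + $62,670 + $8,610 + $9,770 = $84,450 (under)
Week 7–Week 11: $2,020 + $62,670 + $8,610 + $9,770 + $1,720 = $84,790 (under)
Week 8–Week 12: $62,670 + $8,610 + $9,770 + $1,720 + $830 = $83,600 (under)
Week 9–Week 13: $8,610 + $9,770 + $1,720 + $830 + $1,370 = $22,300 (under)
0 windows exceed the threshold.

0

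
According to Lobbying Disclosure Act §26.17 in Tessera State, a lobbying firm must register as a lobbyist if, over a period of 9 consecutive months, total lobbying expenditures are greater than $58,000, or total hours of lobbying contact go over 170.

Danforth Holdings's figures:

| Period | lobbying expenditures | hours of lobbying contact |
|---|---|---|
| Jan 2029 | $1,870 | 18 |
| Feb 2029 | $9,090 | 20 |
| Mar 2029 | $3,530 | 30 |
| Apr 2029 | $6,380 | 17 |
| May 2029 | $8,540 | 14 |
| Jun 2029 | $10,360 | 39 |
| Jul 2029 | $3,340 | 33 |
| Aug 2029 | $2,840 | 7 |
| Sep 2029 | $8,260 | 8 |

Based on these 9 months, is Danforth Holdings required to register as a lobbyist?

Yes

Total lobbying expenditures: $1,870 + $9,090 + $3,530 + $6,380 + $8,540 + $10,360 + $3,340 + $2,840 + $8,260 = $54,210 (≤ $58,000).
Total hours of lobbying contact: 18 + 20 + 30 + 17 + 14 + 39 + 33 + 7 + 8 = 186 (> 170).
The test is 'or': at least one threshold is exceeded.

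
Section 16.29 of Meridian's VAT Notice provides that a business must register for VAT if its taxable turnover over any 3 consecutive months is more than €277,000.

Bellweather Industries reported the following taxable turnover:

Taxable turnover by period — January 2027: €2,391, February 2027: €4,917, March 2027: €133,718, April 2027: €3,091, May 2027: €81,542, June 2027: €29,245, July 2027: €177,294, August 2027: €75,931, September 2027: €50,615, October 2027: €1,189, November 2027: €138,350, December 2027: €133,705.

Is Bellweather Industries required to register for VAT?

January 2027–March 2027: €2,391 + €4,917 + €133,718 = €141,026 (under)
February 2027–April 2027: €4,917 + €133,718 + €3,091 = €141,726 (under)
March 2027–May 2027: €133,718 + €3,091 + €81,542 = €218,351 (under)
April 2027–June 2027: €3,091 + €81,542 + €29,245 = €113,878 (under)
May 2027–July 2027: €81,542 + €29,245 + €177,294 = €288,081 (over)
June 2027–August 2027: €29,245 + €177,294 + €75,931 = €282,470 (over)
July 2027–September 2027: €177,294 + €75,931 + €50,615 = €303,840 (over)
August 2027–October 2027: €75,931 + €50,615 + €1,189 = €127,735 (under)
September 2027–November 2027: €50,615 + €1,189 + €138,350 = €190,154 (under)
October 2027–December 2027: €1,189 + €138,350 + €133,705 = €273,244 (under)
At least one window exceeds €277,000.

Yes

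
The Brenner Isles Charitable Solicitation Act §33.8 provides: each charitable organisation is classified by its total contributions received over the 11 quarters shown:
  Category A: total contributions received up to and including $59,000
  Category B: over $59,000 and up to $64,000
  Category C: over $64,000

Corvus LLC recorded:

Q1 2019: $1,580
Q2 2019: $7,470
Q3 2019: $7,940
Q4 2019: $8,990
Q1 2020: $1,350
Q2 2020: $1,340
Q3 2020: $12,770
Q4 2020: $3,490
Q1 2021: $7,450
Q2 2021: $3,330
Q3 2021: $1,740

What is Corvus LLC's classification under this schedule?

Category A

Total contributions received: $1,580 + $7,470 + $7,940 + $8,990 + $1,350 + $1,340 + $12,770 + $3,490 + $7,450 + $3,330 + $1,740 = $57,450.
$57,450 ≤ $59,000, so Category A applies.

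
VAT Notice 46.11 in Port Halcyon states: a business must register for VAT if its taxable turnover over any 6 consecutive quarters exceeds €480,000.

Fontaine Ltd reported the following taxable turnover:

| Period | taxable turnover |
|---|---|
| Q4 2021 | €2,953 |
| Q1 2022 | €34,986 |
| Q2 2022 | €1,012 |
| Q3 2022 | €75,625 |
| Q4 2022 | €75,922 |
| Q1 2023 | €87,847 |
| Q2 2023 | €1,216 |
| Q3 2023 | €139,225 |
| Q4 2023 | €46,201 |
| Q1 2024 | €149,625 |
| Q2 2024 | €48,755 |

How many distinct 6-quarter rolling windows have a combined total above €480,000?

1

Q4 2021–Q1 2023: €2,953 + €34,986 + €1,012 + €75,625 + €75,922 + €87,847 = €278,345 (under)
Q1 2022–Q2 2023: €34,986 + €1,012 + €75,625 + €75,922 + €87,847 + €1,216 = €276,608 (under)
Q2 2022–Q3 2023: €1,012 + €75,625 + €75,922 + €87,847 + €1,216 + €139,225 = €380,847 (under)
Q3 2022–Q4 2023: €75,625 + €75,922 + €87,847 + €1,216 + €139,225 + €46,201 = €426,036 (under)
Q4 2022–Q1 2024: €75,922 + €87,847 + €1,216 + €139,225 + €46,201 + €149,625 = €500,036 (over)
Q1 2023–Q2 2024: €87,847 + €1,216 + €139,225 + €46,201 + €149,625 + €48,755 = €472,869 (under)
1 window exceeds the threshold.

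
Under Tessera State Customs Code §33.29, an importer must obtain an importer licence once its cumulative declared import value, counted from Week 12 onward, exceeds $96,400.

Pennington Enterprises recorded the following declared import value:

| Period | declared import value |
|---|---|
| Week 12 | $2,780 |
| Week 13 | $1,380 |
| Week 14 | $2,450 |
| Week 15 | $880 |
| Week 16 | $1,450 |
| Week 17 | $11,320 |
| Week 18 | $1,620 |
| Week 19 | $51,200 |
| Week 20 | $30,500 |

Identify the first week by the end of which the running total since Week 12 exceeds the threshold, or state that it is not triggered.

Through Week 12: $2,780
Through Week 13: $4,160
Through Week 14: $6,610
Through Week 15: $7,490
Through Week 16: $8,940
Through Week 17: $20,260
Through Week 18: $21,880
Through Week 19: $73,080
Through Week 20: $103,580 ← exceeds threshold

Week 20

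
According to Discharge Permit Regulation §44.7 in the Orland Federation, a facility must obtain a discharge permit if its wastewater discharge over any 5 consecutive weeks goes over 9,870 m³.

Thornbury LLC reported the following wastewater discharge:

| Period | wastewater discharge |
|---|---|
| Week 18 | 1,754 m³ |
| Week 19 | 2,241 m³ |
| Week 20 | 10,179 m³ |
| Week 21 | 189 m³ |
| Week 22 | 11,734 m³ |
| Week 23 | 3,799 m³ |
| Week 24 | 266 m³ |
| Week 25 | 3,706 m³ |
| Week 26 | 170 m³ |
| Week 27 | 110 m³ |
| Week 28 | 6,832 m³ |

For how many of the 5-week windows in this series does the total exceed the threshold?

Week 18–Week 22: 1,754 m³ + 2,241 m³ + 10,179 m³ + 189 m³ + 11,734 m³ = 26,097 m³ (over)
Week 19–Week 23: 2,241 m³ + 10,179 m³ + 189 m³ + 11,734 m³ + 3,799 m³ = 28,142 m³ (over)
Week 20–Week 24: 10,179 m³ + 189 m³ + 11,734 m³ + 3,799 m³ + 266 m³ = 26,167 m³ (over)
Week 21–Week 25: 189 m³ + 11,734 m³ + 3,799 m³ + 266 m³ + 3,706 m³ = 19,694 m³ (over)
Week 22–Week 26: 11,734 m³ + 3,799 m³ + 266 m³ + 3,706 m³ + 170 m³ = 19,675 m³ (over)
Week 23–Week 27: 3,799 m³ + 266 m³ + 3,706 m³ + 170 m³ + 110 m³ = 8,051 m³ (under)
Week 24–Week 28: 266 m³ + 3,706 m³ + 170 m³ + 110 m³ + 6,832 m³ = 11,084 m³ (over)
6 windows exceed the threshold.

6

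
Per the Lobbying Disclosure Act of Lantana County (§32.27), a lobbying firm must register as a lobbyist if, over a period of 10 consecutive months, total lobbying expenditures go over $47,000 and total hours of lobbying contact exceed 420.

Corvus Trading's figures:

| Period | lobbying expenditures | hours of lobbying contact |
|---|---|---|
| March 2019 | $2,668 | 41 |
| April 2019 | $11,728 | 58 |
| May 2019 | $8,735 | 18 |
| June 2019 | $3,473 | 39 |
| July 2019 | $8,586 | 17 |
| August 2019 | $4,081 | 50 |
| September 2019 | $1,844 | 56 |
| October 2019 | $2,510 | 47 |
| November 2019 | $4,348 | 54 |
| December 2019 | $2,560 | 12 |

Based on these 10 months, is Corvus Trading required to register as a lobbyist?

No

Total lobbying expenditures: $2,668 + $11,728 + $8,735 + $3,473 + $8,586 + $4,081 + $1,844 + $2,510 + $4,348 + $2,560 = $50,533 (> $47,000).
Total hours of lobbying contact: 41 + 58 + 18 + 39 + 17 + 50 + 56 + 47 + 54 + 12 = 392 (≤ 420).
The test is 'and': the rule requires both, and at least one is not exceeded.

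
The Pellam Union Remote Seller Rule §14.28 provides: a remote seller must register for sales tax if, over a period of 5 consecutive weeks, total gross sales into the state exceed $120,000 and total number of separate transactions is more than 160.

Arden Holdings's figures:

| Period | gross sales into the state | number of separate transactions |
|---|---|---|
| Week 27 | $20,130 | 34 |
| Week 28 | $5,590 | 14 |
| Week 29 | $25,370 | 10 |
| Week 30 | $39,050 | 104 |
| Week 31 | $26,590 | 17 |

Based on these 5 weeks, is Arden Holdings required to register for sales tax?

Total gross sales into the state: $20,130 + $5,590 + $25,370 + $39,050 + $26,590 = $116,730 (≤ $120,000).
Total number of separate transactions: 34 + 14 + 10 + 104 + 17 = 179 (> 160).
The test is 'and': the rule requires both, and at least one is not exceeded.

No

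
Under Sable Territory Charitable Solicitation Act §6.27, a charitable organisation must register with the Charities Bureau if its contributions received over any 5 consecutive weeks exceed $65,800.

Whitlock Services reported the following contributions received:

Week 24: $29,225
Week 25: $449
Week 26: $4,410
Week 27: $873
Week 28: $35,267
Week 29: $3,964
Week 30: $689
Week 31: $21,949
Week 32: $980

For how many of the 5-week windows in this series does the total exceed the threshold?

Week 24–Week 28: $29,225 + $449 + $4,410 + $873 + $35,267 = $70,224 (over)
Week 25–Week 29: $449 + $4,410 + $873 + $35,267 + $3,964 = $44,963 (under)
Week 26–Week 30: $4,410 + $873 + $35,267 + $3,964 + $689 = $45,203 (under)
Week 27–Week 31: $873 + $35,267 + $3,964 + $689 + $21,949 = $62,742 (under)
Week 28–Week 32: $35,267 + $3,964 + $689 + $21,949 + $980 = $62,849 (under)
1 window exceeds the threshold.

1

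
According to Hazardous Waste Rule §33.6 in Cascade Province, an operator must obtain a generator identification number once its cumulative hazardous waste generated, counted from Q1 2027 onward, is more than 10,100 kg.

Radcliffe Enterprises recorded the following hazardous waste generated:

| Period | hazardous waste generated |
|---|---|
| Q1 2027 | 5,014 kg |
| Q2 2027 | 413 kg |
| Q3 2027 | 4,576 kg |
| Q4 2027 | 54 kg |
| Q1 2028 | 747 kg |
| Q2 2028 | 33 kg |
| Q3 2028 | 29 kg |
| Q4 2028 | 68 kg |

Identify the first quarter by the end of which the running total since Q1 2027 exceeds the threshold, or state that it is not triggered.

Q1 2028

Through Q1 2027: 5,014 kg
Through Q2 2027: 5,427 kg
Through Q3 2027: 10,003 kg
Through Q4 2027: 10,057 kg
Through Q1 2028: 10,804 kg ← exceeds threshold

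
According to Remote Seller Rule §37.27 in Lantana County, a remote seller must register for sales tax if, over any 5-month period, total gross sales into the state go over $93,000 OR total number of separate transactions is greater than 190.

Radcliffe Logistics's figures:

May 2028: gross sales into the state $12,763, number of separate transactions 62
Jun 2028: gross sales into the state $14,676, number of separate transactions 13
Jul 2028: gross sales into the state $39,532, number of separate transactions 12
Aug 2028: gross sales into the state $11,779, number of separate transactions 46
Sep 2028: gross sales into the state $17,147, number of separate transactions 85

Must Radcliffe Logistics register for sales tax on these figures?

Total gross sales into the state: $12,763 + $14,676 + $39,532 + $11,779 + $17,147 = $95,897 (> $93,000).
Total number of separate transactions: 62 + 13 + 12 + 46 + 85 = 218 (> 190).
The test is 'or': at least one threshold is exceeded.

Yes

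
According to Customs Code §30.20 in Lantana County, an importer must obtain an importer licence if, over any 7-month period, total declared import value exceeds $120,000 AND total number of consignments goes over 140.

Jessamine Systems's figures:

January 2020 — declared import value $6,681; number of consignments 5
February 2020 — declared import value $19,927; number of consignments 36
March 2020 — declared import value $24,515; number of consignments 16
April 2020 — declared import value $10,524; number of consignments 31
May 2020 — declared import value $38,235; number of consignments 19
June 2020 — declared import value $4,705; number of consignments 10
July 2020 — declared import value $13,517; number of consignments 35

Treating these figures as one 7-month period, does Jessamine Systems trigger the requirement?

No

Total declared import value: $6,681 + $19,927 + $24,515 + $10,524 + $38,235 + $4,705 + $13,517 = $118,104 (≤ $120,000).
Total number of consignments: 5 + 36 + 16 + 31 + 19 + 10 + 35 = 152 (> 140).
The test is 'and': the rule requires both, and at least one is not exceeded.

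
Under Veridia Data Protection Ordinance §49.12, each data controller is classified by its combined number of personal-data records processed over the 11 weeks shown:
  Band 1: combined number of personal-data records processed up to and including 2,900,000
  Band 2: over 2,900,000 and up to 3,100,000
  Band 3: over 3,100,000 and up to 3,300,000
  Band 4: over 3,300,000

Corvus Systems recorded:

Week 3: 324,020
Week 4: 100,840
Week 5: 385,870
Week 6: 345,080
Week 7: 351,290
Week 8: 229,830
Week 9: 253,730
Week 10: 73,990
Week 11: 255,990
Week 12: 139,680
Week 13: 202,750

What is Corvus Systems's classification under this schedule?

Band 1

Combined number of personal-data records processed: 324,020 + 100,840 + 385,870 + 345,080 + 351,290 + 229,830 + 253,730 + 73,990 + 255,990 + 139,680 + 202,750 = 2,663,070.
2,663,070 ≤ 2,900,000, so Band 1 applies.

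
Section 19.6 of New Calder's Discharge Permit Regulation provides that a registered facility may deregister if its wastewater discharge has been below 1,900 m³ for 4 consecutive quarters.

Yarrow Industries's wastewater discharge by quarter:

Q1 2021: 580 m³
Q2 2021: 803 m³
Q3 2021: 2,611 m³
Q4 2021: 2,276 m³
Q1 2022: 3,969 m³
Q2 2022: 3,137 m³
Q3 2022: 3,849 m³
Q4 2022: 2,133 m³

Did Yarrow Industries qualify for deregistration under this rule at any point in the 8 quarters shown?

Quarters below 1,900 m³: Q1 2021, Q2 2021.
Longest run of consecutive quarters below the threshold: 2.
2 < 4, so Yarrow Industries never became eligible.

No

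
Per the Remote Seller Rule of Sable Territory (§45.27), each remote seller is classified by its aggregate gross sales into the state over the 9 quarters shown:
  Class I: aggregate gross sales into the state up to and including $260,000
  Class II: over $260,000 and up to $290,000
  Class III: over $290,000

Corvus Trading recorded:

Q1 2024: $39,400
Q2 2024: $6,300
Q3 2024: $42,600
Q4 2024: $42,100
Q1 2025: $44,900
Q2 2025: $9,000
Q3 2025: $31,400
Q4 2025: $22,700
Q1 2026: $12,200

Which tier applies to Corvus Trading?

Aggregate gross sales into the state: $39,400 + $6,300 + $42,600 + $42,100 + $44,900 + $9,000 + $31,400 + $22,700 + $12,200 = $250,600.
$250,600 ≤ $260,000, so Class I applies.

Class I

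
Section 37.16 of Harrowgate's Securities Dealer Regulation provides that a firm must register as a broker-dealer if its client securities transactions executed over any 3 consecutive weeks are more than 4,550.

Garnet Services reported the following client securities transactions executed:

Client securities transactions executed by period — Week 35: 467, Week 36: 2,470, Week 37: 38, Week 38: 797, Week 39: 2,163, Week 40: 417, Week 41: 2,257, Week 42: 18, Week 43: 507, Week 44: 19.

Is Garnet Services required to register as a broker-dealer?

Yes

Week 35–Week 37: 467 + 2,470 + 38 = 2,975 (under)
Week 36–Week 38: 2,470 + 38 + 797 = 3,305 (under)
Week 37–Week 39: 38 + 797 + 2,163 = 2,998 (under)
Week 38–Week 40: 797 + 2,163 + 417 = 3,377 (under)
Week 39–Week 41: 2,163 + 417 + 2,257 = 4,837 (over)
Week 40–Week 42: 417 + 2,257 + 18 = 2,692 (under)
Week 41–Week 43: 2,257 + 18 + 507 = 2,782 (under)
Week 42–Week 44: 18 + 507 + 19 = 544 (under)
At least one window exceeds 4,550.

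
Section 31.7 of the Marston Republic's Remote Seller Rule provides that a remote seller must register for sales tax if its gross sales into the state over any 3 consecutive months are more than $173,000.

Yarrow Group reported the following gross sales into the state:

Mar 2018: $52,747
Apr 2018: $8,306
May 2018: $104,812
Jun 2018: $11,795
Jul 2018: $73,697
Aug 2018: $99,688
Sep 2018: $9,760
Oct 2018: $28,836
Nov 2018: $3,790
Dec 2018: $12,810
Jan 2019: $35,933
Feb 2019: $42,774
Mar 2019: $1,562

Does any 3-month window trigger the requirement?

Mar 2018–May 2018: $52,747 + $8,306 + $104,812 = $165,865 (under)
Apr 2018–Jun 2018: $8,306 + $104,812 + $11,795 = $124,913 (under)
May 2018–Jul 2018: $104,812 + $11,795 + $73,697 = $190,304 (over)
Jun 2018–Aug 2018: $11,795 + $73,697 + $99,688 = $185,180 (over)
Jul 2018–Sep 2018: $73,697 + $99,688 + $9,760 = $183,145 (over)
Aug 2018–Oct 2018: $99,688 + $9,760 + $28,836 = $138,284 (under)
Sep 2018–Nov 2018: $9,760 + $28,836 + $3,790 = $42,386 (under)
Oct 2018–Dec 2018: $28,836 + $3,790 + $12,810 = $45,436 (under)
Nov 2018–Jan 2019: $3,790 + $12,810 + $35,933 = $52,533 (under)
Dec 2018–Feb 2019: $12,810 + $35,933 + $42,774 = $91,517 (under)
Jan 2019–Mar 2019: $35,933 + $42,774 + $1,562 = $80,269 (under)
At least one window exceeds $173,000.

Yes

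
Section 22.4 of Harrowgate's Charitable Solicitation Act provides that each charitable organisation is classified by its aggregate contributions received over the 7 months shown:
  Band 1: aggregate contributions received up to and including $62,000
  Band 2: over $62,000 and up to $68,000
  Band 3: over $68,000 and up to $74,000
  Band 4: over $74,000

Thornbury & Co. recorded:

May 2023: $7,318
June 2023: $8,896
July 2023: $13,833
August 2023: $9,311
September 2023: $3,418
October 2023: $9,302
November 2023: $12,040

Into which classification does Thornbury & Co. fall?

Band 2

Aggregate contributions received: $7,318 + $8,896 + $13,833 + $9,311 + $3,418 + $9,302 + $12,040 = $64,118.
$62,000 < $64,118 ≤ $68,000, so Band 2 applies.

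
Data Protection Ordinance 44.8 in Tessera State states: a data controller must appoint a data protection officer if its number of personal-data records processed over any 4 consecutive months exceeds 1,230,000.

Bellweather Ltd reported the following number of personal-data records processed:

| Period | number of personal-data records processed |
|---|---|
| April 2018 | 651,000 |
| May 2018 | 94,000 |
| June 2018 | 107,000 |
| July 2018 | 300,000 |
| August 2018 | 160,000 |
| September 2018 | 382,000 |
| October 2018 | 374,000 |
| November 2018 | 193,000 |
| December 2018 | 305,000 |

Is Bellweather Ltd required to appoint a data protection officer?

April 2018–July 2018: 651,000 + 94,000 + 107,000 + 300,000 = 1,152,000 (under)
May 2018–August 2018: 94,000 + 107,000 + 300,000 + 160,000 = 661,000 (under)
June 2018–September 2018: 107,000 + 300,000 + 160,000 + 382,000 = 949,000 (under)
July 2018–October 2018: 300,000 + 160,000 + 382,000 + 374,000 = 1,216,000 (under)
August 2018–November 2018: 160,000 + 382,000 + 374,000 + 193,000 = 1,109,000 (under)
September 2018–December 2018: 382,000 + 374,000 + 193,000 + 305,000 = 1,254,000 (over)
At least one window exceeds 1,230,000.

Yes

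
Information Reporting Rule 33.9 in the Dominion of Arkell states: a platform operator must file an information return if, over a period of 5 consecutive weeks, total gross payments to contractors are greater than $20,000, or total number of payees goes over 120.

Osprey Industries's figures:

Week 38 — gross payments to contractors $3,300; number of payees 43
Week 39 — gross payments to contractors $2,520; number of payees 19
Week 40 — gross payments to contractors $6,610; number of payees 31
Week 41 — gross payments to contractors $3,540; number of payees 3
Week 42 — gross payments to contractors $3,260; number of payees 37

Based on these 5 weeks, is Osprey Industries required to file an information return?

Yes

Total gross payments to contractors: $3,300 + $2,520 + $6,610 + $3,540 + $3,260 = $19,230 (≤ $20,000).
Total number of payees: 43 + 19 + 31 + 3 + 37 = 133 (> 120).
The test is 'or': at least one threshold is exceeded.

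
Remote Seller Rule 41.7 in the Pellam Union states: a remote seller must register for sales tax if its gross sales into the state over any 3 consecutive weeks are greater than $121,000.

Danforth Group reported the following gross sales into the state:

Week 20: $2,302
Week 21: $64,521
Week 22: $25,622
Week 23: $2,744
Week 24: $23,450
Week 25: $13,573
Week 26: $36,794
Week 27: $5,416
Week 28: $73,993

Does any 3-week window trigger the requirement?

No

Week 20–Week 22: $2,302 + $64,521 + $25,622 = $92,445 (under)
Week 21–Week 23: $64,521 + $25,622 + $2,744 = $92,887 (under)
Week 22–Week 24: $25,622 + $2,744 + $23,450 = $51,816 (under)
Week 23–Week 25: $2,744 + $23,450 + $13,573 = $39,767 (under)
Week 24–Week 26: $23,450 + $13,573 + $36,794 = $73,817 (under)
Week 25–Week 27: $13,573 + $36,794 + $5,416 = $55,783 (under)
Week 26–Week 28: $36,794 + $5,416 + $73,993 = $116,203 (under)
No window exceeds $121,000.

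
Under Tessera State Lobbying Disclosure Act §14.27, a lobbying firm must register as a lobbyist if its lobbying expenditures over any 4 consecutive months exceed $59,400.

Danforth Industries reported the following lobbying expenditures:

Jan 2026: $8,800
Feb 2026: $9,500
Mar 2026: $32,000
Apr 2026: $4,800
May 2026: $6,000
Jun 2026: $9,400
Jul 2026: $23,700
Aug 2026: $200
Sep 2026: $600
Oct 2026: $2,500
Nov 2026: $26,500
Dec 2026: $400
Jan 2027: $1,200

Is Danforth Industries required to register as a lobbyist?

Jan 2026–Apr 2026: $8,800 + $9,500 + $32,000 + $4,800 = $55,100 (under)
Feb 2026–May 2026: $9,500 + $32,000 + $4,800 + $6,000 = $52,300 (under)
Mar 2026–Jun 2026: $32,000 + $4,800 + $6,000 + $9,400 = $52,200 (under)
Apr 2026–Jul 2026: $4,800 + $6,000 + $9,400 + $23,700 = $43,900 (under)
May 2026–Aug 2026: $6,000 + $9,400 + $23,700 + $200 = $39,300 (under)
Jun 2026–Sep 2026: $9,400 + $23,700 + $200 + $600 = $33,900 (under)
Jul 2026–Oct 2026: $23,700 + $200 + $600 + $2,500 = $27,000 (under)
Aug 2026–Nov 2026: $200 + $600 + $2,500 + $26,500 = $29,800 (under)
Sep 2026–Dec 2026: $600 + $2,500 + $26,500 + $400 = $30,000 (under)
Oct 2026–Jan 2027: $2,500 + $26,500 + $400 + $1,200 = $30,600 (under)
No window exceeds $59,400.

No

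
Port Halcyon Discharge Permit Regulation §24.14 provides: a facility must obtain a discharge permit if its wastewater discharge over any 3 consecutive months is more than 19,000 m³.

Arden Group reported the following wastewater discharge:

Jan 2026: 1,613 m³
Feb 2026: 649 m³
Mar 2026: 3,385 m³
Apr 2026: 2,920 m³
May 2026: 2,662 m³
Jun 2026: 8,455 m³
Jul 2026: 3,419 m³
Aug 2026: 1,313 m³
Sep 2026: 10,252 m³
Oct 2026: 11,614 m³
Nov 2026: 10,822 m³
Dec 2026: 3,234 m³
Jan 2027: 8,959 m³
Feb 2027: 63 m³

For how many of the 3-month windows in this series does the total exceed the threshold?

4

Jan 2026–Mar 2026: 1,613 m³ + 649 m³ + 3,385 m³ = 5,647 m³ (under)
Feb 2026–Apr 2026: 649 m³ + 3,385 m³ + 2,920 m³ = 6,954 m³ (under)
Mar 2026–May 2026: 3,385 m³ + 2,920 m³ + 2,662 m³ = 8,967 m³ (under)
Apr 2026–Jun 2026: 2,920 m³ + 2,662 m³ + 8,455 m³ = 14,037 m³ (under)
May 2026–Jul 2026: 2,662 m³ + 8,455 m³ + 3,419 m³ = 14,536 m³ (under)
Jun 2026–Aug 2026: 8,455 m³ + 3,419 m³ + 1,313 m³ = 13,187 m³ (under)
Jul 2026–Sep 2026: 3,419 m³ + 1,313 m³ + 10,252 m³ = 14,984 m³ (under)
Aug 2026–Oct 2026: 1,313 m³ + 10,252 m³ + 11,614 m³ = 23,179 m³ (over)
Sep 2026–Nov 2026: 10,252 m³ + 11,614 m³ + 10,822 m³ = 32,688 m³ (over)
Oct 2026–Dec 2026: 11,614 m³ + 10,822 m³ + 3,234 m³ = 25,670 m³ (over)
Nov 2026–Jan 2027: 10,822 m³ + 3,234 m³ + 8,959 m³ = 23,015 m³ (over)
Dec 2026–Feb 2027: 3,234 m³ + 8,959 m³ + 63 m³ = 12,256 m³ (under)
4 windows exceed the threshold.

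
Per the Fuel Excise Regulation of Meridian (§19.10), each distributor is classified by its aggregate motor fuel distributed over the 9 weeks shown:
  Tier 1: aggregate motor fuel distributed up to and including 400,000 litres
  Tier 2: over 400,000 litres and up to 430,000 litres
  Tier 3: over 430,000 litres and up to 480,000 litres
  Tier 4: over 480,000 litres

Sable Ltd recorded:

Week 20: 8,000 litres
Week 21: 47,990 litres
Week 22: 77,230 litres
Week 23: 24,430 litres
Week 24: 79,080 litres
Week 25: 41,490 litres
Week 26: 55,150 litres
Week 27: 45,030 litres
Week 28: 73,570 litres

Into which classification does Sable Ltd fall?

Tier 3

Aggregate motor fuel distributed: 8,000 litres + 47,990 litres + 77,230 litres + 24,430 litres + 79,080 litres + 41,490 litres + 55,150 litres + 45,030 litres + 73,570 litres = 451,970 litres.
430,000 litres < 451,970 litres ≤ 480,000 litres, so Tier 3 applies.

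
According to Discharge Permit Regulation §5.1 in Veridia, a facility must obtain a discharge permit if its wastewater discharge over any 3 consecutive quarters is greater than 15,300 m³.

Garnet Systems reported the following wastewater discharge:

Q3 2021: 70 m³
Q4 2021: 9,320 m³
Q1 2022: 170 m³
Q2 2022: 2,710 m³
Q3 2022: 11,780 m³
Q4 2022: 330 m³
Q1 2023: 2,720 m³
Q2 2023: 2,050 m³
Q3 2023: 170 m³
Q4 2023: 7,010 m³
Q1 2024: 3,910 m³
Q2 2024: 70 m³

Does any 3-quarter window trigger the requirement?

Q3 2021–Q1 2022: 70 m³ + 9,320 m³ + 170 m³ = 9,560 m³ (under)
Q4 2021–Q2 2022: 9,320 m³ + 170 m³ + 2,710 m³ = 12,200 m³ (under)
Q1 2022–Q3 2022: 170 m³ + 2,710 m³ + 11,780 m³ = 14,660 m³ (under)
Q2 2022–Q4 2022: 2,710 m³ + 11,780 m³ + 330 m³ = 14,820 m³ (under)
Q3 2022–Q1 2023: 11,780 m³ + 330 m³ + 2,720 m³ = 14,830 m³ (under)
Q4 2022–Q2 2023: 330 m³ + 2,720 m³ + 2,050 m³ = 5,100 m³ (under)
Q1 2023–Q3 2023: 2,720 m³ + 2,050 m³ + 170 m³ = 4,940 m³ (under)
Q2 2023–Q4 2023: 2,050 m³ + 170 m³ + 7,010 m³ = 9,230 m³ (under)
Q3 2023–Q1 2024: 170 m³ + 7,010 m³ + 3,910 m³ = 11,090 m³ (under)
Q4 2023–Q2 2024: 7,010 m³ + 3,910 m³ + 70 m³ = 10,990 m³ (under)
No window exceeds 15,300 m³.

No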